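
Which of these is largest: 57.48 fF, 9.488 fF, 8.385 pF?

57.48 fF = 0.00000000000005748 F
9.488 fF = 0.000000000000009488 F
8.385 pF = 0.000000000008385 F

8.385 pF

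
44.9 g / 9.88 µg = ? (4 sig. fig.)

4545000

(44.9) / (9.88 × 10^-6) = 4.5445 × 10^6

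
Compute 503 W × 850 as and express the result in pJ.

503 × 850 × 10^-18 = 427550 × 10^-18 J

0.42755 pJ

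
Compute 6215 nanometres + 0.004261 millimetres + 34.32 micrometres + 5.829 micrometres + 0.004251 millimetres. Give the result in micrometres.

54.876 micrometres

In micrometres:
  6215 nanometres = 6215e-3 micrometres = 6.215
  0.004261 millimetres = 0.004261e3 micrometres = 4.261
  34.32 micrometres → 34.32
  5.829 micrometres → 5.829
  0.004251 millimetres = 0.004251e3 micrometres = 4.251
Sum: 6.215 + 4.261 + 34.32 + 5.829 + 4.251 = 54.876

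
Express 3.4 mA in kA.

milli = 10⁻³, kilo = 10³; factor is 10⁻⁶.
3.4 × 10⁻⁶ = 0.0000034

0.0000034 kA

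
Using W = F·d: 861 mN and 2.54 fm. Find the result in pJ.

0.00218694 pJ

861 × 10⁻³ × 2.54 × 10⁻¹⁵ = 2186.94 × 10⁻¹⁸ J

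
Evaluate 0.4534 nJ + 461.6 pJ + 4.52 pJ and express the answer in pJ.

919.52 pJ

In pJ:
  0.4534 nJ = 0.4534 × 10³ pJ = 453.4
  461.6 pJ → 461.6
  4.52 pJ → 4.52
Sum: 453.4 + 461.6 + 4.52 = 919.52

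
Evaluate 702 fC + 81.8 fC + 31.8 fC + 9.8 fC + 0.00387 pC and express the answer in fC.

In fC:
  702 fC → 702
  81.8 fC → 81.8
  31.8 fC → 31.8
  9.8 fC → 9.8
  0.00387 pC = 0.00387e3 fC = 3.87
Sum: 702 + 81.8 + 31.8 + 9.8 + 3.87 = 829.27

829.27 fC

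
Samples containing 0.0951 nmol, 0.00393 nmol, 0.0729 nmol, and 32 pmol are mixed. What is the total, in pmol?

203.93 pmol

In pmol:
  0.0951 nmol = 0.0951 × 10^3 pmol = 95.1
  0.00393 nmol = 0.00393 × 10^3 pmol = 3.93
  0.0729 nmol = 0.0729 × 10^3 pmol = 72.9
  32 pmol → 32
Sum: 95.1 + 3.93 + 72.9 + 32 = 203.93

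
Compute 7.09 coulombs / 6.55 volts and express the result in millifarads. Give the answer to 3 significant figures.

1080 millifarads

(7.09) / (6.55) = 1.0824 F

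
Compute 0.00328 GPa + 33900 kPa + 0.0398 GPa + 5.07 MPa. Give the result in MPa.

82.05 MPa

In MPa:
  0.00328 GPa = 0.00328 × 10³ MPa = 3.28
  33900 kPa = 33900 × 10⁻³ MPa = 33.9
  0.0398 GPa = 0.0398 × 10³ MPa = 39.8
  5.07 MPa → 5.07
Sum: 3.28 + 33.9 + 39.8 + 5.07 = 82.05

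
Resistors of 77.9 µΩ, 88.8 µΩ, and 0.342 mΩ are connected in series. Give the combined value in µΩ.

In µΩ:
  77.9 µΩ → 77.9
  88.8 µΩ → 88.8
  0.342 mΩ = 0.342 × 10^3 µΩ = 342
Sum: 77.9 + 88.8 + 342 = 508.7

508.7 µΩ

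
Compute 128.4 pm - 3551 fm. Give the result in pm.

124.849 pm

In pm:
  128.4 pm → 128.4
  3551 fm = 3551 × 10^-3 pm = 3.551
Difference: 128.4 - 3.551 = 124.849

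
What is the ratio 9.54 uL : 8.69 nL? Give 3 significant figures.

1100

(9.54 × 10^-6) / (8.69 × 10^-9) = 1.098 × 10^3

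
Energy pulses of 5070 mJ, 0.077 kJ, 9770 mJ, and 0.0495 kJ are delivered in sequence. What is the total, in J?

141.34 J

In J:
  5070 mJ = 5070 × 10⁻³ J = 5.07
  0.077 kJ = 0.077 × 10³ J = 77
  9770 mJ = 9770 × 10⁻³ J = 9.77
  0.0495 kJ = 0.0495 × 10³ J = 49.5
Sum: 5.07 + 77 + 9.77 + 49.5 = 141.34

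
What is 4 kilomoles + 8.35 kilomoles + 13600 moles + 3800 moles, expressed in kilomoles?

In kilomoles:
  4 kilomoles → 4
  8.35 kilomoles → 8.35
  13600 moles = 13600e-3 kilomoles = 13.6
  3800 moles = 3800e-3 kilomoles = 3.8
Sum: 4 + 8.35 + 13.6 + 3.8 = 29.75

29.75 kilomoles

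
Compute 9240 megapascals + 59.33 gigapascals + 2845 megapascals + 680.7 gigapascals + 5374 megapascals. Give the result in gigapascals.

In gigapascals:
  9240 megapascals = 9240 × 10⁻³ gigapascals = 9.24
  59.33 gigapascals → 59.33
  2845 megapascals = 2845 × 10⁻³ gigapascals = 2.845
  680.7 gigapascals → 680.7
  5374 megapascals = 5374 × 10⁻³ gigapascals = 5.374
Sum: 9.24 + 59.33 + 2.845 + 680.7 + 5.374 = 757.489

757.489 gigapascals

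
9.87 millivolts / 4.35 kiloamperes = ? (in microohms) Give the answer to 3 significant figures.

(9.87e-3) / (4.35e3) = 2.269e-6 Ω

2.27 microohms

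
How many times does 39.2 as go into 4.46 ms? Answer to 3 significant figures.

(4.46 × 10⁻³) / (39.2 × 10⁻¹⁸) = 0.1138 × 10¹⁵

114000000000000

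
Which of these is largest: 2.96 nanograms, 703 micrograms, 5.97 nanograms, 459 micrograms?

2.96 nanograms = 0.00000000296 grams
703 micrograms = 0.000703 grams
5.97 nanograms = 0.00000000597 grams
459 micrograms = 0.000459 grams

703 micrograms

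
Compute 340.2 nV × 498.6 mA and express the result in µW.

0.16962372 µW

340.2 × 10^-9 × 498.6 × 10^-3 = 169623.72 × 10^-12 W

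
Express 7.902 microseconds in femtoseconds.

7902000000 femtoseconds

micro = 1e-6, femto = 1e-15; factor is 1e9.
7.902 × 1e9 = 7902000000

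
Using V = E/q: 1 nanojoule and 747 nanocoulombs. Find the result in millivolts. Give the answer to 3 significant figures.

1.34 millivolts

(1 × 10⁻⁹) / (747 × 10⁻⁹) = 0.0013387 V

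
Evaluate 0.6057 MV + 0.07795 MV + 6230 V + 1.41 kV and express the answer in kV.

691.29 kV

In kV:
  0.6057 MV = 0.6057 × 10^3 kV = 605.7
  0.07795 MV = 0.07795 × 10^3 kV = 77.95
  6230 V = 6230 × 10^-3 kV = 6.23
  1.41 kV → 1.41
Sum: 605.7 + 77.95 + 6.23 + 1.41 = 691.29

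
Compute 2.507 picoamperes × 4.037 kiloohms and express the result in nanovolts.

10.120759 nanovolts

2.507 × 10⁻¹² × 4.037 × 10³ = 10.120759 × 10⁻⁹ V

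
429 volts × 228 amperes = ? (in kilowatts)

97.812 kilowatts

429 × 228 = 97812 W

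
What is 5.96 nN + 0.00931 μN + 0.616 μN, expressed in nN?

In nN:
  5.96 nN → 5.96
  0.00931 μN = 0.00931e3 nN = 9.31
  0.616 μN = 0.616e3 nN = 616
Sum: 5.96 + 9.31 + 616 = 631.27

631.27 nN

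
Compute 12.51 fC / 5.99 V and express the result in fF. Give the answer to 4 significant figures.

2.088 fF

(12.51 × 10⁻¹⁵) / (5.99) = 2.08848 × 10⁻¹⁵ F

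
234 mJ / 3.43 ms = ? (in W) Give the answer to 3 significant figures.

68.2 W

(234e-3) / (3.43e-3) = 68.222 W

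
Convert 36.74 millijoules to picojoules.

milli = 1e-3, pico = 1e-12; factor is 1e9.
36.74 × 1e9 = 36740000000

36740000000 picojoules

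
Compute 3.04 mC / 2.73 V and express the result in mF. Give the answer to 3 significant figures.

1.11 mF

(3.04 × 10^-3) / (2.73) = 1.1136 × 10^-3 F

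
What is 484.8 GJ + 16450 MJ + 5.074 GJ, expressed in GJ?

In GJ:
  484.8 GJ → 484.8
  16450 MJ = 16450e-3 GJ = 16.45
  5.074 GJ → 5.074
Sum: 484.8 + 16.45 + 5.074 = 506.324

506.324 GJ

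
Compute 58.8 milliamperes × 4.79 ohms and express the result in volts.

58.8e-3 × 4.79 = 281.652e-3 V

0.281652 volts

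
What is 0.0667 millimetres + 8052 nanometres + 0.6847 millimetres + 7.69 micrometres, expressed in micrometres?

767.142 micrometres

In micrometres:
  0.0667 millimetres = 0.0667 × 10³ micrometres = 66.7
  8052 nanometres = 8052 × 10⁻³ micrometres = 8.052
  0.6847 millimetres = 0.6847 × 10³ micrometres = 684.7
  7.69 micrometres → 7.69
Sum: 66.7 + 8.052 + 684.7 + 7.69 = 767.142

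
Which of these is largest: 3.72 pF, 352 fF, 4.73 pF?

3.72 pF = 0.00000000000372 F
352 fF = 0.000000000000352 F
4.73 pF = 0.00000000000473 F

4.73 pF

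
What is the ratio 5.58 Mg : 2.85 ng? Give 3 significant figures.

1960000000000000

(5.58 × 10⁶) / (2.85 × 10⁻⁹) = 1.958 × 10¹⁵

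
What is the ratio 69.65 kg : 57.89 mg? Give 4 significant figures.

(69.65e3) / (57.89e-3) = 1.2031e6

1203000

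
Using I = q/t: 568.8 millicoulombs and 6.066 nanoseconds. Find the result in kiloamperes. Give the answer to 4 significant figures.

(568.8 × 10^-3) / (6.066 × 10^-9) = 93.7685 × 10^6 A

93770 kiloamperes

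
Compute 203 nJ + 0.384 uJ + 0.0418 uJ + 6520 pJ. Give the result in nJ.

In nJ:
  203 nJ → 203
  0.384 uJ = 0.384 × 10^3 nJ = 384
  0.0418 uJ = 0.0418 × 10^3 nJ = 41.8
  6520 pJ = 6520 × 10^-3 nJ = 6.52
Sum: 203 + 384 + 41.8 + 6.52 = 635.32

635.32 nJ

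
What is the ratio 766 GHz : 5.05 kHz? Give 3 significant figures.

152000000

(766 × 10^9) / (5.05 × 10^3) = 151.7 × 10^6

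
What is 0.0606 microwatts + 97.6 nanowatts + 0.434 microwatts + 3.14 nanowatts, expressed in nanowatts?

595.34 nanowatts

In nanowatts:
  0.0606 microwatts = 0.0606e3 nanowatts = 60.6
  97.6 nanowatts → 97.6
  0.434 microwatts = 0.434e3 nanowatts = 434
  3.14 nanowatts → 3.14
Sum: 60.6 + 97.6 + 434 + 3.14 = 595.34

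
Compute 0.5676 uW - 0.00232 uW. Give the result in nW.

565.28 nW

In nW:
  0.5676 uW = 0.5676 × 10³ nW = 567.6
  0.00232 uW = 0.00232 × 10³ nW = 2.32
Difference: 567.6 - 2.32 = 565.28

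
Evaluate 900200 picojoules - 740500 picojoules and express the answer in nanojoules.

159.7 nanojoules

In nanojoules:
  900200 picojoules = 900200 × 10^-3 nanojoules = 900.2
  740500 picojoules = 740500 × 10^-3 nanojoules = 740.5
Difference: 900.2 - 740.5 = 159.7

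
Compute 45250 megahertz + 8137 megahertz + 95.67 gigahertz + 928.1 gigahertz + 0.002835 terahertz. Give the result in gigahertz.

1079.992 gigahertz

In gigahertz:
  45250 megahertz = 45250e-3 gigahertz = 45.25
  8137 megahertz = 8137e-3 gigahertz = 8.137
  95.67 gigahertz → 95.67
  928.1 gigahertz → 928.1
  0.002835 terahertz = 0.002835e3 gigahertz = 2.835
Sum: 45.25 + 8.137 + 95.67 + 928.1 + 2.835 = 1079.992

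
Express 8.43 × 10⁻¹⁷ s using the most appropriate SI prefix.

= 84.3 × 10⁻¹⁸ s; 10⁻¹⁸ is atto.

84.3 as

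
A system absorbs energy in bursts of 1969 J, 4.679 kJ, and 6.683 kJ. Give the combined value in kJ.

In kJ:
  1969 J = 1969e-3 kJ = 1.969
  4.679 kJ → 4.679
  6.683 kJ → 6.683
Sum: 1.969 + 4.679 + 6.683 = 13.331

13.331 kJ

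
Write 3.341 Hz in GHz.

(no prefix) = 10⁰, giga = 10⁹; factor is 10⁻⁹.
3.341 × 10⁻⁹ = 0.000000003341

0.000000003341 GHz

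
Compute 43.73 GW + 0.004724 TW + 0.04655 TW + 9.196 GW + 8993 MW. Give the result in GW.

113.193 GW

In GW:
  43.73 GW → 43.73
  0.004724 TW = 0.004724 × 10^3 GW = 4.724
  0.04655 TW = 0.04655 × 10^3 GW = 46.55
  9.196 GW → 9.196
  8993 MW = 8993 × 10^-3 GW = 8.993
Sum: 43.73 + 4.724 + 46.55 + 9.196 + 8.993 = 113.193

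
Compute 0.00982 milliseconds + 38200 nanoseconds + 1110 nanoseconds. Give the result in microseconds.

49.13 microseconds

In microseconds:
  0.00982 milliseconds = 0.00982e3 microseconds = 9.82
  38200 nanoseconds = 38200e-3 microseconds = 38.2
  1110 nanoseconds = 1110e-3 microseconds = 1.11
Sum: 9.82 + 38.2 + 1.11 = 49.13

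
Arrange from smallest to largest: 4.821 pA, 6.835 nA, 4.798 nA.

4.821 pA = 0.000000000004821 A
6.835 nA = 0.000000006835 A
4.798 nA = 0.000000004798 A

4.821 pA < 4.798 nA < 6.835 nA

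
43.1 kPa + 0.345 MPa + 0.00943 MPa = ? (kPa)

397.53 kPa

In kPa:
  43.1 kPa → 43.1
  0.345 MPa = 0.345e3 kPa = 345
  0.00943 MPa = 0.00943e3 kPa = 9.43
Sum: 43.1 + 345 + 9.43 = 397.53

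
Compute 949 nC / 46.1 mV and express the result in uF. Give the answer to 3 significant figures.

(949 × 10⁻⁹) / (46.1 × 10⁻³) = 20.586 × 10⁻⁶ F

20.6 uF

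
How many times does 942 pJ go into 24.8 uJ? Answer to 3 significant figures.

(24.8 × 10^-6) / (942 × 10^-12) = 0.02633 × 10^6

26300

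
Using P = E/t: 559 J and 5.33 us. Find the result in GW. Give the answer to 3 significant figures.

(559) / (5.33 × 10^-6) = 104.88 × 10^6 W

0.105 GW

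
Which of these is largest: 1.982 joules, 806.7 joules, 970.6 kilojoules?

970.6 kilojoules

1.982 joules = 1.982 joules
806.7 joules = 806.7 joules
970.6 kilojoules = 970600 joules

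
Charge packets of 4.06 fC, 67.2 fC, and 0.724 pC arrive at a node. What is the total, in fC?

795.26 fC

In fC:
  4.06 fC → 4.06
  67.2 fC → 67.2
  0.724 pC = 0.724 × 10^3 fC = 724
Sum: 4.06 + 67.2 + 724 = 795.26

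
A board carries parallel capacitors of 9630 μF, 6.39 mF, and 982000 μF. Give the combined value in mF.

In mF:
  9630 μF = 9630 × 10^-3 mF = 9.63
  6.39 mF → 6.39
  982000 μF = 982000 × 10^-3 mF = 982
Sum: 9.63 + 6.39 + 982 = 998.02

998.02 mF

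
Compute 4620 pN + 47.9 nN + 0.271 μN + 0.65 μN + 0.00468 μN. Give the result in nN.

In nN:
  4620 pN = 4620 × 10⁻³ nN = 4.62
  47.9 nN → 47.9
  0.271 μN = 0.271 × 10³ nN = 271
  0.65 μN = 0.65 × 10³ nN = 650
  0.00468 μN = 0.00468 × 10³ nN = 4.68
Sum: 4.62 + 47.9 + 271 + 650 + 4.68 = 978.2

978.2 nN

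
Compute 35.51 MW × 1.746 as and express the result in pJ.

62.00046 pJ

35.51e6 × 1.746e-18 = 62.00046e-12 J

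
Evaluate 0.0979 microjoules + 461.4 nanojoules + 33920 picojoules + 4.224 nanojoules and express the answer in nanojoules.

In nanojoules:
  0.0979 microjoules = 0.0979 × 10³ nanojoules = 97.9
  461.4 nanojoules → 461.4
  33920 picojoules = 33920 × 10⁻³ nanojoules = 33.92
  4.224 nanojoules → 4.224
Sum: 97.9 + 461.4 + 33.92 + 4.224 = 597.444

597.444 nanojoules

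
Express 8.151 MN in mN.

8151000000 mN

mega = 10⁶, milli = 10⁻³; factor is 10⁹.
8.151 × 10⁹ = 8151000000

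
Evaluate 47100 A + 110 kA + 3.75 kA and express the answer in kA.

160.85 kA

In kA:
  47100 A = 47100 × 10^-3 kA = 47.1
  110 kA → 110
  3.75 kA → 3.75
Sum: 47.1 + 110 + 3.75 = 160.85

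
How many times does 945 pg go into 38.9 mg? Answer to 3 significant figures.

(38.9 × 10^-3) / (945 × 10^-12) = 0.04116 × 10^9

41200000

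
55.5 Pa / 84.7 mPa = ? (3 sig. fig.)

(55.5) / (84.7 × 10⁻³) = 0.6553 × 10³

655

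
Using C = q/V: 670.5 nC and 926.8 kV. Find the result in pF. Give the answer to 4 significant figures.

(670.5e-9) / (926.8e3) = 0.723457e-12 F

0.7235 pF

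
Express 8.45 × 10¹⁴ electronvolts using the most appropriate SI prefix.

845 teraelectronvolts

= 845 × 10¹² electronvolts; 10¹² is tera.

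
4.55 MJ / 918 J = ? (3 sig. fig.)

(4.55e6) / (918) = 0.004956e6

4960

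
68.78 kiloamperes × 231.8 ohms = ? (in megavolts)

15.943204 megavolts

68.78 × 10^3 × 231.8 = 15943.204 × 10^3 V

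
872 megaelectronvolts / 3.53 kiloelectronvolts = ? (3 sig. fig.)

247000

(872 × 10⁶) / (3.53 × 10³) = 247 × 10³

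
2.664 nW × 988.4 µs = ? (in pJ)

2.664e-9 × 988.4e-6 = 2633.0976e-15 J

2.6330976 pJ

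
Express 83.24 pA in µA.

0.00008324 µA

pico = 10⁻¹², micro = 10⁻⁶; factor is 10⁻⁶.
83.24 × 10⁻⁶ = 0.00008324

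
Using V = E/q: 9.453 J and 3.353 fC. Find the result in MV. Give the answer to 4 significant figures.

2819000000 MV

(9.453) / (3.353e-15) = 2.81927e15 V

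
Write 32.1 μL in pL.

32100000 pL

micro = 10⁻⁶, pico = 10⁻¹²; factor is 10⁶.
32.1 × 10⁶ = 32100000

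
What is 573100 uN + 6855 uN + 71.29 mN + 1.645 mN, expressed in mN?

652.89 mN

In mN:
  573100 uN = 573100 × 10⁻³ mN = 573.1
  6855 uN = 6855 × 10⁻³ mN = 6.855
  71.29 mN → 71.29
  1.645 mN → 1.645
Sum: 573.1 + 6.855 + 71.29 + 1.645 = 652.89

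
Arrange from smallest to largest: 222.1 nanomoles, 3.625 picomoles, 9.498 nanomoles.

3.625 picomoles < 9.498 nanomoles < 222.1 nanomoles

222.1 nanomoles = 0.0000002221 moles
3.625 picomoles = 0.000000000003625 moles
9.498 nanomoles = 0.000000009498 moles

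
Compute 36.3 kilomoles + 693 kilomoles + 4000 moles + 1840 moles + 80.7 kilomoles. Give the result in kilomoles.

In kilomoles:
  36.3 kilomoles → 36.3
  693 kilomoles → 693
  4000 moles = 4000 × 10^-3 kilomoles = 4
  1840 moles = 1840 × 10^-3 kilomoles = 1.84
  80.7 kilomoles → 80.7
Sum: 36.3 + 693 + 4 + 1.84 + 80.7 = 815.84

815.84 kilomoles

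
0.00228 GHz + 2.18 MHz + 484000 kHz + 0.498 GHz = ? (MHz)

In MHz:
  0.00228 GHz = 0.00228 × 10^3 MHz = 2.28
  2.18 MHz → 2.18
  484000 kHz = 484000 × 10^-3 MHz = 484
  0.498 GHz = 0.498 × 10^3 MHz = 498
Sum: 2.28 + 2.18 + 484 + 498 = 986.46

986.46 MHz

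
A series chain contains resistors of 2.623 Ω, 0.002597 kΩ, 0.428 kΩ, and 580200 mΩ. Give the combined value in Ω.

In Ω:
  2.623 Ω → 2.623
  0.002597 kΩ = 0.002597 × 10³ Ω = 2.597
  0.428 kΩ = 0.428 × 10³ Ω = 428
  580200 mΩ = 580200 × 10⁻³ Ω = 580.2
Sum: 2.623 + 2.597 + 428 + 580.2 = 1013.42

1013.42 Ω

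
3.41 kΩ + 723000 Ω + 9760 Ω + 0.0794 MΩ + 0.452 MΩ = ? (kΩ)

1267.57 kΩ

In kΩ:
  3.41 kΩ → 3.41
  723000 Ω = 723000 × 10⁻³ kΩ = 723
  9760 Ω = 9760 × 10⁻³ kΩ = 9.76
  0.0794 MΩ = 0.0794 × 10³ kΩ = 79.4
  0.452 MΩ = 0.452 × 10³ kΩ = 452
Sum: 3.41 + 723 + 9.76 + 79.4 + 452 = 1267.57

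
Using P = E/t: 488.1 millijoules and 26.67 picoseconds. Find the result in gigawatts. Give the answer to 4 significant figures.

18.30 gigawatts

(488.1e-3) / (26.67e-12) = 18.3015e9 W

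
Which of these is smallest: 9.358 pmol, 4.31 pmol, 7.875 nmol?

4.31 pmol

9.358 pmol = 0.000000000009358 mol
4.31 pmol = 0.00000000000431 mol
7.875 nmol = 0.000000007875 mol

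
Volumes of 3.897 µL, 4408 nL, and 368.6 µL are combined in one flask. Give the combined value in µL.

In µL:
  3.897 µL → 3.897
  4408 nL = 4408e-3 µL = 4.408
  368.6 µL → 368.6
Sum: 3.897 + 4.408 + 368.6 = 376.905

376.905 µL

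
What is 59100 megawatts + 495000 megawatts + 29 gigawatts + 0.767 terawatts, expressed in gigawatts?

In gigawatts:
  59100 megawatts = 59100 × 10⁻³ gigawatts = 59.1
  495000 megawatts = 495000 × 10⁻³ gigawatts = 495
  29 gigawatts → 29
  0.767 terawatts = 0.767 × 10³ gigawatts = 767
Sum: 59.1 + 495 + 29 + 767 = 1350.1

1350.1 gigawatts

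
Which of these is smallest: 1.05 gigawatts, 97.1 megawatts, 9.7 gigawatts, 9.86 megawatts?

1.05 gigawatts = 1050000000 watts
97.1 megawatts = 97100000 watts
9.7 gigawatts = 9700000000 watts
9.86 megawatts = 9860000 watts

9.86 megawatts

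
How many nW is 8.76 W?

(no prefix) = 10⁰, nano = 10⁻⁹; factor is 10⁹.
8.76 × 10⁹ = 8760000000

8760000000 nW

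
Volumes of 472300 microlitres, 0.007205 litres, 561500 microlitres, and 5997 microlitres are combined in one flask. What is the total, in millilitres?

In millilitres:
  472300 microlitres = 472300 × 10^-3 millilitres = 472.3
  0.007205 litres = 0.007205 × 10^3 millilitres = 7.205
  561500 microlitres = 561500 × 10^-3 millilitres = 561.5
  5997 microlitres = 5997 × 10^-3 millilitres = 5.997
Sum: 472.3 + 7.205 + 561.5 + 5.997 = 1047.002

1047.002 millilitres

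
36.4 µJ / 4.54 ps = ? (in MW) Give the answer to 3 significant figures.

(36.4 × 10⁻⁶) / (4.54 × 10⁻¹²) = 8.0176 × 10⁶ W

8.02 MW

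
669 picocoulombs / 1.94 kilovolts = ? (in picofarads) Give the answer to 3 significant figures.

(669 × 10^-12) / (1.94 × 10^3) = 344.85 × 10^-15 F

0.345 picofarads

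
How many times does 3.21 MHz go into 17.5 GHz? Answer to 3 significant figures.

5450

(17.5e9) / (3.21e6) = 5.452e3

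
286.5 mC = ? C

0.2865 C

milli = 1e-3, (no prefix) = 1e0; factor is 1e-3.
286.5 × 1e-3 = 0.2865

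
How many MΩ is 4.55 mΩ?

0.00000000455 MΩ

milli = 10⁻³, mega = 10⁶; factor is 10⁻⁹.
4.55 × 10⁻⁹ = 0.00000000455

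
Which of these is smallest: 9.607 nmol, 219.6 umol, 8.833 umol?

9.607 nmol = 0.000000009607 mol
219.6 umol = 0.0002196 mol
8.833 umol = 0.000008833 mol

9.607 nmol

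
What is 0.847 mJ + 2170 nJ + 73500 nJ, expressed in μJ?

In μJ:
  0.847 mJ = 0.847 × 10³ μJ = 847
  2170 nJ = 2170 × 10⁻³ μJ = 2.17
  73500 nJ = 73500 × 10⁻³ μJ = 73.5
Sum: 847 + 2.17 + 73.5 = 922.67

922.67 μJ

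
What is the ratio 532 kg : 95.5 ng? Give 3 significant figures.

5570000000000

(532 × 10³) / (95.5 × 10⁻⁹) = 5.571 × 10¹²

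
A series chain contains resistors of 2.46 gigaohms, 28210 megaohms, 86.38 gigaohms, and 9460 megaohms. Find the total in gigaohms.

In gigaohms:
  2.46 gigaohms → 2.46
  28210 megaohms = 28210 × 10⁻³ gigaohms = 28.21
  86.38 gigaohms → 86.38
  9460 megaohms = 9460 × 10⁻³ gigaohms = 9.46
Sum: 2.46 + 28.21 + 86.38 + 9.46 = 126.51

126.51 gigaohms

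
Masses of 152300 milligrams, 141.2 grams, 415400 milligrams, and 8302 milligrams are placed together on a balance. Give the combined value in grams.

In grams:
  152300 milligrams = 152300 × 10⁻³ grams = 152.3
  141.2 grams → 141.2
  415400 milligrams = 415400 × 10⁻³ grams = 415.4
  8302 milligrams = 8302 × 10⁻³ grams = 8.302
Sum: 152.3 + 141.2 + 415.4 + 8.302 = 717.202

717.202 grams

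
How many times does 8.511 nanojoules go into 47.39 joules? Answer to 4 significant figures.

5568000000

(47.39) / (8.511e-9) = 5.5681e9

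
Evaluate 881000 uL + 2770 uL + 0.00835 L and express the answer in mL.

892.12 mL

In mL:
  881000 uL = 881000 × 10⁻³ mL = 881
  2770 uL = 2770 × 10⁻³ mL = 2.77
  0.00835 L = 0.00835 × 10³ mL = 8.35
Sum: 881 + 2.77 + 8.35 = 892.12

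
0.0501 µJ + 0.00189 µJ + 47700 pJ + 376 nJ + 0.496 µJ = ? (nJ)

971.69 nJ

In nJ:
  0.0501 µJ = 0.0501 × 10^3 nJ = 50.1
  0.00189 µJ = 0.00189 × 10^3 nJ = 1.89
  47700 pJ = 47700 × 10^-3 nJ = 47.7
  376 nJ → 376
  0.496 µJ = 0.496 × 10^3 nJ = 496
Sum: 50.1 + 1.89 + 47.7 + 376 + 496 = 971.69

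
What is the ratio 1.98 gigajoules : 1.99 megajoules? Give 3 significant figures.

(1.98 × 10^9) / (1.99 × 10^6) = 0.995 × 10^3

995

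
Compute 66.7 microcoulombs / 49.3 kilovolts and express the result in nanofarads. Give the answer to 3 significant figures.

(66.7 × 10⁻⁶) / (49.3 × 10³) = 1.3529 × 10⁻⁹ F

1.35 nanofarads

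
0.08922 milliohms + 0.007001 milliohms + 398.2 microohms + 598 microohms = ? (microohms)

1092.421 microohms

In microohms:
  0.08922 milliohms = 0.08922e3 microohms = 89.22
  0.007001 milliohms = 0.007001e3 microohms = 7.001
  398.2 microohms → 398.2
  598 microohms → 598
Sum: 89.22 + 7.001 + 398.2 + 598 = 1092.421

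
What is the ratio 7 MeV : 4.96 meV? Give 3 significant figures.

1410000000

(7 × 10^6) / (4.96 × 10^-3) = 1.411 × 10^9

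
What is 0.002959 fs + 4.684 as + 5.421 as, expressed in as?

In as:
  0.002959 fs = 0.002959e3 as = 2.959
  4.684 as → 4.684
  5.421 as → 5.421
Sum: 2.959 + 4.684 + 5.421 = 13.064

13.064 as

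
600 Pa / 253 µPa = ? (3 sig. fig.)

2370000

(600) / (253 × 10⁻⁶) = 2.372 × 10⁶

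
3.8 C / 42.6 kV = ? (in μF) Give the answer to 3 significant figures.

(3.8) / (42.6e3) = 0.089202e-3 F

89.2 μF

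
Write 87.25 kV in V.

kilo = 10³, (no prefix) = 10⁰; factor is 10³.
87.25 × 10³ = 87250

87250 V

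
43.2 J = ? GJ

0.0000000432 GJ

(no prefix) = 10^0, giga = 10^9; factor is 10^-9.
43.2 × 10^-9 = 0.0000000432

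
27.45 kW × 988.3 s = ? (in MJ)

27.128835 MJ

27.45 × 10^3 × 988.3 = 27128.835 × 10^3 J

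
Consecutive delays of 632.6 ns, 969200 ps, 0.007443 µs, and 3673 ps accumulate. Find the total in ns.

1612.916 ns

In ns:
  632.6 ns → 632.6
  969200 ps = 969200 × 10⁻³ ns = 969.2
  0.007443 µs = 0.007443 × 10³ ns = 7.443
  3673 ps = 3673 × 10⁻³ ns = 3.673
Sum: 632.6 + 969.2 + 7.443 + 3.673 = 1612.916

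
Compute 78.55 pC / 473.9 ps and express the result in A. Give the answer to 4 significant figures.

0.1658 A

(78.55e-12) / (473.9e-12) = 0.165752 A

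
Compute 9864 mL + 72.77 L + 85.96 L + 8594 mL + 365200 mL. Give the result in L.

In L:
  9864 mL = 9864e-3 L = 9.864
  72.77 L → 72.77
  85.96 L → 85.96
  8594 mL = 8594e-3 L = 8.594
  365200 mL = 365200e-3 L = 365.2
Sum: 9.864 + 72.77 + 85.96 + 8.594 + 365.2 = 542.388

542.388 L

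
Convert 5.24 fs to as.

femto = 10⁻¹⁵, atto = 10⁻¹⁸; factor is 10³.
5.24 × 10³ = 5240

5240 as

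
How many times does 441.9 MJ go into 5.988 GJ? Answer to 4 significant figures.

(5.988 × 10⁹) / (441.9 × 10⁶) = 0.013551 × 10³

13.55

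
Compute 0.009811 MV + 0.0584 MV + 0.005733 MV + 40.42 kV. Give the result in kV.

In kV:
  0.009811 MV = 0.009811 × 10³ kV = 9.811
  0.0584 MV = 0.0584 × 10³ kV = 58.4
  0.005733 MV = 0.005733 × 10³ kV = 5.733
  40.42 kV → 40.42
Sum: 9.811 + 58.4 + 5.733 + 40.42 = 114.364

114.364 kV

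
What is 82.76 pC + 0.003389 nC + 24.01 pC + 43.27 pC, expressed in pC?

153.429 pC

In pC:
  82.76 pC → 82.76
  0.003389 nC = 0.003389e3 pC = 3.389
  24.01 pC → 24.01
  43.27 pC → 43.27
Sum: 82.76 + 3.389 + 24.01 + 43.27 = 153.429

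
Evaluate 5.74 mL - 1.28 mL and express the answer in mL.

In mL:
  5.74 mL → 5.74
  1.28 mL → 1.28
Difference: 5.74 - 1.28 = 4.46

4.46 mL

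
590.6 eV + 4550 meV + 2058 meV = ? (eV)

597.208 eV

In eV:
  590.6 eV → 590.6
  4550 meV = 4550 × 10^-3 eV = 4.55
  2058 meV = 2058 × 10^-3 eV = 2.058
Sum: 590.6 + 4.55 + 2.058 = 597.208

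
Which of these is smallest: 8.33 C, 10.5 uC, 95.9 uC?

8.33 C = 8.33 C
10.5 uC = 0.0000105 C
95.9 uC = 0.0000959 C

10.5 uC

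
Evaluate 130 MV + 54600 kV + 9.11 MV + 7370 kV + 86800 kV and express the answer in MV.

In MV:
  130 MV → 130
  54600 kV = 54600e-3 MV = 54.6
  9.11 MV → 9.11
  7370 kV = 7370e-3 MV = 7.37
  86800 kV = 86800e-3 MV = 86.8
Sum: 130 + 54.6 + 9.11 + 7.37 + 86.8 = 287.88

287.88 MV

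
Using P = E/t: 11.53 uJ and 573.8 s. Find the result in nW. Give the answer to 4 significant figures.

20.09 nW

(11.53 × 10⁻⁶) / (573.8) = 0.0200941 × 10⁻⁶ W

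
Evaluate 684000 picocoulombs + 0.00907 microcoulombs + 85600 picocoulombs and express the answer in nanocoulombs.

778.67 nanocoulombs

In nanocoulombs:
  684000 picocoulombs = 684000e-3 nanocoulombs = 684
  0.00907 microcoulombs = 0.00907e3 nanocoulombs = 9.07
  85600 picocoulombs = 85600e-3 nanocoulombs = 85.6
Sum: 684 + 9.07 + 85.6 = 778.67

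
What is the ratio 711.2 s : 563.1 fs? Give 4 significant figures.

1263000000000000

(711.2) / (563.1e-15) = 1.263e15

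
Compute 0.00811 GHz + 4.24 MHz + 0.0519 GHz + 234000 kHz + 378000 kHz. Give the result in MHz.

In MHz:
  0.00811 GHz = 0.00811 × 10^3 MHz = 8.11
  4.24 MHz → 4.24
  0.0519 GHz = 0.0519 × 10^3 MHz = 51.9
  234000 kHz = 234000 × 10^-3 MHz = 234
  378000 kHz = 378000 × 10^-3 MHz = 378
Sum: 8.11 + 4.24 + 51.9 + 234 + 378 = 676.25

676.25 MHz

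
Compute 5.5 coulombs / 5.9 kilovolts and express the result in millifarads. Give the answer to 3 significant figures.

(5.5) / (5.9 × 10³) = 0.9322 × 10⁻³ F

0.932 millifarads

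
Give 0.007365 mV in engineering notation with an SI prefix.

= 7.365 × 10⁻⁶ V; 10⁻⁶ is micro.

7.365 μV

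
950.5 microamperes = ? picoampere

micro = 10⁻⁶, pico = 10⁻¹²; factor is 10⁶.
950.5 × 10⁶ = 950500000

950500000 picoamperes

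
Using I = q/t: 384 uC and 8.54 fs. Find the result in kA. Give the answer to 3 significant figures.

(384 × 10^-6) / (8.54 × 10^-15) = 44.965 × 10^9 A

45000000 kA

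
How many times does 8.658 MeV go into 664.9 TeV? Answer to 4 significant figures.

(664.9e12) / (8.658e6) = 76.796e6

76800000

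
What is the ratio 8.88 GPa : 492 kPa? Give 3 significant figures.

18000

(8.88 × 10^9) / (492 × 10^3) = 0.01805 × 10^6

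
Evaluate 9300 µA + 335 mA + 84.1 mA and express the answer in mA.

In mA:
  9300 µA = 9300e-3 mA = 9.3
  335 mA → 335
  84.1 mA → 84.1
Sum: 9.3 + 335 + 84.1 = 428.4

428.4 mA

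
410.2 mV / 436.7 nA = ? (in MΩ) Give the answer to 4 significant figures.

0.9393 MΩ

(410.2 × 10^-3) / (436.7 × 10^-9) = 0.939318 × 10^6 Ω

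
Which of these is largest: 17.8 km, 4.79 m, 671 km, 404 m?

17.8 km = 17800 m
4.79 m = 4.79 m
671 km = 671000 m
404 m = 404 m

671 km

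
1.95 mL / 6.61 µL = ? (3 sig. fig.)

(1.95 × 10⁻³) / (6.61 × 10⁻⁶) = 0.295 × 10³

295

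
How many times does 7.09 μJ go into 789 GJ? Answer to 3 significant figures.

111000000000000000

(789e9) / (7.09e-6) = 111.3e15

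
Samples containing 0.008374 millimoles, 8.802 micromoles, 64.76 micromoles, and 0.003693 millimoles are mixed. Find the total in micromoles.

In micromoles:
  0.008374 millimoles = 0.008374 × 10³ micromoles = 8.374
  8.802 micromoles → 8.802
  64.76 micromoles → 64.76
  0.003693 millimoles = 0.003693 × 10³ micromoles = 3.693
Sum: 8.374 + 8.802 + 64.76 + 3.693 = 85.629

85.629 micromoles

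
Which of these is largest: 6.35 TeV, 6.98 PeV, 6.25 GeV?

6.35 TeV = 6350000000000 eV
6.98 PeV = 6980000000000000 eV
6.25 GeV = 6250000000 eV

6.98 PeV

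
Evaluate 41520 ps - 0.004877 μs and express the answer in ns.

36.643 ns

In ns:
  41520 ps = 41520 × 10⁻³ ns = 41.52
  0.004877 μs = 0.004877 × 10³ ns = 4.877
Difference: 41.52 - 4.877 = 36.643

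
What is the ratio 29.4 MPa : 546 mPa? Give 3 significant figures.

53800000

(29.4 × 10⁶) / (546 × 10⁻³) = 0.05385 × 10⁹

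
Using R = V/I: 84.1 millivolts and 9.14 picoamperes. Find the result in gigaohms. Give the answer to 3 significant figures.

(84.1e-3) / (9.14e-12) = 9.2013e9 Ω

9.20 gigaohms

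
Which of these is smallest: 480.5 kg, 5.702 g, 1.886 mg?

480.5 kg = 480500 g
5.702 g = 5.702 g
1.886 mg = 0.001886 g

1.886 mg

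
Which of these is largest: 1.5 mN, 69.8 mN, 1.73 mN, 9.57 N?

9.57 N

1.5 mN = 0.0015 N
69.8 mN = 0.0698 N
1.73 mN = 0.00173 N
9.57 N = 9.57 N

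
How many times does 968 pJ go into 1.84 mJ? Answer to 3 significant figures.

(1.84 × 10⁻³) / (968 × 10⁻¹²) = 0.001901 × 10⁹

1900000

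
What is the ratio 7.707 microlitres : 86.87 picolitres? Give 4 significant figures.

88720

(7.707 × 10⁻⁶) / (86.87 × 10⁻¹²) = 0.088719 × 10⁶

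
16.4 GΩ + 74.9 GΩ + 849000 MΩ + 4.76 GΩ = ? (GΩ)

945.06 GΩ

In GΩ:
  16.4 GΩ → 16.4
  74.9 GΩ → 74.9
  849000 MΩ = 849000e-3 GΩ = 849
  4.76 GΩ → 4.76
Sum: 16.4 + 74.9 + 849 + 4.76 = 945.06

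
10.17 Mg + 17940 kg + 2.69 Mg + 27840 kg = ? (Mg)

58.64 Mg

In Mg:
  10.17 Mg → 10.17
  17940 kg = 17940 × 10^-3 Mg = 17.94
  2.69 Mg → 2.69
  27840 kg = 27840 × 10^-3 Mg = 27.84
Sum: 10.17 + 17.94 + 2.69 + 27.84 = 58.64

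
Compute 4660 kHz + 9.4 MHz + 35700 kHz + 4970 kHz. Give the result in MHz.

In MHz:
  4660 kHz = 4660 × 10⁻³ MHz = 4.66
  9.4 MHz → 9.4
  35700 kHz = 35700 × 10⁻³ MHz = 35.7
  4970 kHz = 4970 × 10⁻³ MHz = 4.97
Sum: 4.66 + 9.4 + 35.7 + 4.97 = 54.73

54.73 MHz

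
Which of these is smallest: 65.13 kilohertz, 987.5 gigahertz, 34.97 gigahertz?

65.13 kilohertz

65.13 kilohertz = 65130 hertz
987.5 gigahertz = 987500000000 hertz
34.97 gigahertz = 34970000000 hertz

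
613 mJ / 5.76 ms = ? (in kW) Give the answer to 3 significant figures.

(613 × 10⁻³) / (5.76 × 10⁻³) = 106.42 W

0.106 kW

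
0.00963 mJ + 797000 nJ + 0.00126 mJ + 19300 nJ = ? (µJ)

827.19 µJ

In µJ:
  0.00963 mJ = 0.00963 × 10^3 µJ = 9.63
  797000 nJ = 797000 × 10^-3 µJ = 797
  0.00126 mJ = 0.00126 × 10^3 µJ = 1.26
  19300 nJ = 19300 × 10^-3 µJ = 19.3
Sum: 9.63 + 797 + 1.26 + 19.3 = 827.19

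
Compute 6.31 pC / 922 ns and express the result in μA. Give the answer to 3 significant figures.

6.84 μA

(6.31 × 10^-12) / (922 × 10^-9) = 0.0068438 × 10^-3 A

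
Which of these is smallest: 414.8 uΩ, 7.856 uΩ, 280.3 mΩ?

7.856 uΩ

414.8 uΩ = 0.0004148 Ω
7.856 uΩ = 0.000007856 Ω
280.3 mΩ = 0.2803 Ω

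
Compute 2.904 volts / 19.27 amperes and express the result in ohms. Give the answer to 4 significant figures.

(2.904) / (19.27) = 0.150701 Ω

0.1507 ohms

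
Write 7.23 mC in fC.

milli = 1e-3, femto = 1e-15; factor is 1e12.
7.23 × 1e12 = 7230000000000

7230000000000 fC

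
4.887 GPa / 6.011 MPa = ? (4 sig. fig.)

813.0

(4.887e9) / (6.011e6) = 0.81301e3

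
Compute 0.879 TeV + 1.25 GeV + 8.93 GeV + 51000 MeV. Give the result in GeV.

940.18 GeV

In GeV:
  0.879 TeV = 0.879e3 GeV = 879
  1.25 GeV → 1.25
  8.93 GeV → 8.93
  51000 MeV = 51000e-3 GeV = 51
Sum: 879 + 1.25 + 8.93 + 51 = 940.18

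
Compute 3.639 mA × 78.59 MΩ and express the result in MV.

3.639 × 10⁻³ × 78.59 × 10⁶ = 285.98901 × 10³ V

0.28598901 MV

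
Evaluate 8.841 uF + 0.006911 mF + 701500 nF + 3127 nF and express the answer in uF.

720.379 uF

In uF:
  8.841 uF → 8.841
  0.006911 mF = 0.006911 × 10^3 uF = 6.911
  701500 nF = 701500 × 10^-3 uF = 701.5
  3127 nF = 3127 × 10^-3 uF = 3.127
Sum: 8.841 + 6.911 + 701.5 + 3.127 = 720.379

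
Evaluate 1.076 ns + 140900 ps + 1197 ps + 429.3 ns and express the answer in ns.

572.473 ns

In ns:
  1.076 ns → 1.076
  140900 ps = 140900e-3 ns = 140.9
  1197 ps = 1197e-3 ns = 1.197
  429.3 ns → 429.3
Sum: 1.076 + 140.9 + 1.197 + 429.3 = 572.473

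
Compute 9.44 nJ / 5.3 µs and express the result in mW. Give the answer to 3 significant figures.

1.78 mW

(9.44 × 10⁻⁹) / (5.3 × 10⁻⁶) = 1.7811 × 10⁻³ W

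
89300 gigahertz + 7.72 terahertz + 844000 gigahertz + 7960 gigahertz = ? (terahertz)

In terahertz:
  89300 gigahertz = 89300 × 10⁻³ terahertz = 89.3
  7.72 terahertz → 7.72
  844000 gigahertz = 844000 × 10⁻³ terahertz = 844
  7960 gigahertz = 7960 × 10⁻³ terahertz = 7.96
Sum: 89.3 + 7.72 + 844 + 7.96 = 948.98

948.98 terahertz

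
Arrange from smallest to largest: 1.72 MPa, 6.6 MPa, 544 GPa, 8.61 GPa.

1.72 MPa < 6.6 MPa < 8.61 GPa < 544 GPa

1.72 MPa = 1720000 Pa
6.6 MPa = 6600000 Pa
544 GPa = 544000000000 Pa
8.61 GPa = 8610000000 Pa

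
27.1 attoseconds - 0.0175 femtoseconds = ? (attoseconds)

In attoseconds:
  27.1 attoseconds → 27.1
  0.0175 femtoseconds = 0.0175e3 attoseconds = 17.5
Difference: 27.1 - 17.5 = 9.6

9.6 attoseconds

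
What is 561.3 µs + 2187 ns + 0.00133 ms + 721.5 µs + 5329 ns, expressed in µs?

In µs:
  561.3 µs → 561.3
  2187 ns = 2187e-3 µs = 2.187
  0.00133 ms = 0.00133e3 µs = 1.33
  721.5 µs → 721.5
  5329 ns = 5329e-3 µs = 5.329
Sum: 561.3 + 2.187 + 1.33 + 721.5 + 5.329 = 1291.646

1291.646 µs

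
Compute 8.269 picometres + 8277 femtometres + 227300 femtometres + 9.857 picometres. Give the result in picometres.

In picometres:
  8.269 picometres → 8.269
  8277 femtometres = 8277 × 10⁻³ picometres = 8.277
  227300 femtometres = 227300 × 10⁻³ picometres = 227.3
  9.857 picometres → 9.857
Sum: 8.269 + 8.277 + 227.3 + 9.857 = 253.703

253.703 picometres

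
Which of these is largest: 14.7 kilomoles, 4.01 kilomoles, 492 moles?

14.7 kilomoles = 14700 moles
4.01 kilomoles = 4010 moles
492 moles = 492 moles

14.7 kilomoles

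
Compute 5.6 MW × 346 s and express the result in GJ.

1.9376 GJ

5.6e6 × 346 = 1937.6e6 J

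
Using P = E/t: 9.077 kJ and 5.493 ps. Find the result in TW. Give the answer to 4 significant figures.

1652 TW

(9.077 × 10^3) / (5.493 × 10^-12) = 1.65247 × 10^15 W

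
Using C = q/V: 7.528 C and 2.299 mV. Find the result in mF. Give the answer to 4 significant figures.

3274000 mF

(7.528) / (2.299e-3) = 3.27447e3 F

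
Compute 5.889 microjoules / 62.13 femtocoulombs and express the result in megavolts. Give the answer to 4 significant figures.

(5.889e-6) / (62.13e-15) = 0.0947851e9 V

94.79 megavolts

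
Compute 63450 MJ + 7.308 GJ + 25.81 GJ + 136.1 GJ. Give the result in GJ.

In GJ:
  63450 MJ = 63450 × 10^-3 GJ = 63.45
  7.308 GJ → 7.308
  25.81 GJ → 25.81
  136.1 GJ → 136.1
Sum: 63.45 + 7.308 + 25.81 + 136.1 = 232.668

232.668 GJ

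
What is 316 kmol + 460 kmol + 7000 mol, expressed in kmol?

In kmol:
  316 kmol → 316
  460 kmol → 460
  7000 mol = 7000e-3 kmol = 7
Sum: 316 + 460 + 7 = 783

783 kmol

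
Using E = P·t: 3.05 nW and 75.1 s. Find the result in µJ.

3.05 × 10⁻⁹ × 75.1 = 229.055 × 10⁻⁹ J

0.229055 µJ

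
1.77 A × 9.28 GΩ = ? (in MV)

16425.6 MV

1.77 × 9.28 × 10^9 = 16.4256 × 10^9 V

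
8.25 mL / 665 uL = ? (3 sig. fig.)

(8.25 × 10^-3) / (665 × 10^-6) = 0.01241 × 10^3

12.4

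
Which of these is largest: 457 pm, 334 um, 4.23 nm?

457 pm = 0.000000000457 m
334 um = 0.000334 m
4.23 nm = 0.00000000423 m

334 um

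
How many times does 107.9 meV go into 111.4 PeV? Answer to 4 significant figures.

(111.4 × 10^15) / (107.9 × 10^-3) = 1.0324 × 10^18

1032000000000000000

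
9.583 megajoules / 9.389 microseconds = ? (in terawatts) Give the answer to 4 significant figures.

(9.583e6) / (9.389e-6) = 1.02066e12 W

1.021 terawatts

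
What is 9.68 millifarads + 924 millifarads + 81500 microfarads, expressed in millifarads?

1015.18 millifarads

In millifarads:
  9.68 millifarads → 9.68
  924 millifarads → 924
  81500 microfarads = 81500e-3 millifarads = 81.5
Sum: 9.68 + 924 + 81.5 = 1015.18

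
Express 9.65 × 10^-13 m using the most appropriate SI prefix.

= 965 × 10^-15 m; 10^-15 is femto.

965 fm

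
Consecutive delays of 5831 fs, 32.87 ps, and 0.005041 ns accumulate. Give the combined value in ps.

In ps:
  5831 fs = 5831 × 10^-3 ps = 5.831
  32.87 ps → 32.87
  0.005041 ns = 0.005041 × 10^3 ps = 5.041
Sum: 5.831 + 32.87 + 5.041 = 43.742

43.742 ps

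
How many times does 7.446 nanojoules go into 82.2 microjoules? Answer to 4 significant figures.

(82.2 × 10^-6) / (7.446 × 10^-9) = 11.039 × 10^3

11040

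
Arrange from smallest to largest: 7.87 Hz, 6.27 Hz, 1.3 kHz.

7.87 Hz = 7.87 Hz
6.27 Hz = 6.27 Hz
1.3 kHz = 1300 Hz

6.27 Hz < 7.87 Hz < 1.3 kHz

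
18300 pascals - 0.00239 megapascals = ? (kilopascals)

15.91 kilopascals

In kilopascals:
  18300 pascals = 18300 × 10^-3 kilopascals = 18.3
  0.00239 megapascals = 0.00239 × 10^3 kilopascals = 2.39
Difference: 18.3 - 2.39 = 15.91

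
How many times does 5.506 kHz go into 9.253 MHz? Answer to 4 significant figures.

(9.253e6) / (5.506e3) = 1.6805e3

1681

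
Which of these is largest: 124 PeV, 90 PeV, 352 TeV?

124 PeV

124 PeV = 124000000000000000 eV
90 PeV = 90000000000000000 eV
352 TeV = 352000000000000 eV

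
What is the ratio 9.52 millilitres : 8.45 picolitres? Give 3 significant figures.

(9.52e-3) / (8.45e-12) = 1.127e9

1130000000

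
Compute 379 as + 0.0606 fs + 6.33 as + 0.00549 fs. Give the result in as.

451.42 as

In as:
  379 as → 379
  0.0606 fs = 0.0606 × 10^3 as = 60.6
  6.33 as → 6.33
  0.00549 fs = 0.00549 × 10^3 as = 5.49
Sum: 379 + 60.6 + 6.33 + 5.49 = 451.42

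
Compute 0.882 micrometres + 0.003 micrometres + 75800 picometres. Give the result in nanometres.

960.8 nanometres

In nanometres:
  0.882 micrometres = 0.882e3 nanometres = 882
  0.003 micrometres = 0.003e3 nanometres = 3
  75800 picometres = 75800e-3 nanometres = 75.8
Sum: 882 + 3 + 75.8 = 960.8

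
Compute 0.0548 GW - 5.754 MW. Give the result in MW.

In MW:
  0.0548 GW = 0.0548 × 10³ MW = 54.8
  5.754 MW → 5.754
Difference: 54.8 - 5.754 = 49.046

49.046 MW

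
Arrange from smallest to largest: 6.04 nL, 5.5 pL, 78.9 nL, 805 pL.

6.04 nL = 0.00000000604 L
5.5 pL = 0.0000000000055 L
78.9 nL = 0.0000000789 L
805 pL = 0.000000000805 L

5.5 pL < 805 pL < 6.04 nL < 78.9 nL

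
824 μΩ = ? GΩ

0.000000000000824 GΩ

micro = 10⁻⁶, giga = 10⁹; factor is 10⁻¹⁵.
824 × 10⁻¹⁵ = 0.000000000000824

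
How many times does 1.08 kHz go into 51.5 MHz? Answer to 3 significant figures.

(51.5 × 10^6) / (1.08 × 10^3) = 47.69 × 10^3

47700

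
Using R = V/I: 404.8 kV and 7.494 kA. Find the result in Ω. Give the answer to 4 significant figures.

(404.8 × 10³) / (7.494 × 10³) = 54.0165 Ω

54.02 Ω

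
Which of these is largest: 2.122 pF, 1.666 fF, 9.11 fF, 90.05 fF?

2.122 pF = 0.000000000002122 F
1.666 fF = 0.000000000000001666 F
9.11 fF = 0.00000000000000911 F
90.05 fF = 0.00000000000009005 F

2.122 pF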